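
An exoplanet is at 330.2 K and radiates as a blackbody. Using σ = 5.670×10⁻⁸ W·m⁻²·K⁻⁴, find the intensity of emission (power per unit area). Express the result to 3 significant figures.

I ≈ 674 W/m²

Stefan–Boltzmann: I = σT⁴ = 5.670×10⁻⁸ × (330.2)⁴ = 674 W/m².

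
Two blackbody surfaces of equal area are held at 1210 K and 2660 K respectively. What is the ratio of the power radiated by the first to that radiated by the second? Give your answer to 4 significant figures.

With equal areas, P₁/P₂ = (T₁/T₂)⁴ = (1210/2660)⁴ = 0.04282.

P₁/P₂ ≈ 0.04282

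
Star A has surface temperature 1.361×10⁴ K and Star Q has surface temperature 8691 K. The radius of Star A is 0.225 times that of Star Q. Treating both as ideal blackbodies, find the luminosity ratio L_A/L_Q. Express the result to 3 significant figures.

L_A/L_Q ≈ 0.304

L ∝ R²T⁴, so L_A/L_Q = (R_A/R_Q)²(T_A/T_Q)⁴ = (0.225)² × (1.361×10⁴/8691)⁴ = 0.050625 × 6.01386 = 0.304.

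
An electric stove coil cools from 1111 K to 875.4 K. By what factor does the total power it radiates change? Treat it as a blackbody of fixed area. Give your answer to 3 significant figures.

P ∝ T⁴, so P₂/P₁ = (T₂/T₁)⁴ = (875.4/1111)⁴ = (0.787939)⁴ = 0.385.

P₂/P₁ ≈ 0.385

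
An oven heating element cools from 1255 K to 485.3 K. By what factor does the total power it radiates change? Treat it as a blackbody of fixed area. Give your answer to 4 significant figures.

P ∝ T⁴, so P₂/P₁ = (T₂/T₁)⁴ = (485.3/1255)⁴ = (0.386693)⁴ = 0.02236.

P₂/P₁ ≈ 0.02236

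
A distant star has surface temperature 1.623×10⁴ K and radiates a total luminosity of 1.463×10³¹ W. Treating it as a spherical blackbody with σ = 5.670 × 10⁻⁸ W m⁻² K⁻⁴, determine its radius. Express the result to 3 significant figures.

L = 4πR²σT⁴ ⇒ R = √(L/(4πσT⁴)).
σT⁴ = 3.93421×10⁹ W/m², so R = √(1.463×10³¹/(4π×3.93421×10⁹)) = 1.72×10¹⁰ m.

R ≈ 1.72×10¹⁰ m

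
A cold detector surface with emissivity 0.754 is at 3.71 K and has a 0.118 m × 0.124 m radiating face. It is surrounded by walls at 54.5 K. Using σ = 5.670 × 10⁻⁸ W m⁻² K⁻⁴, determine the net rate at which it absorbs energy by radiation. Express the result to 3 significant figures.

Area A = 0.118 × 0.124 = 0.014632 m².
Net radiated power P_net = εσA(T⁴ − T₀⁴) = 0.754×5.670×10⁻⁸×0.014632×(3.71⁴ − 54.5⁴).
T⁴ − T₀⁴ = 189.450 − 8.82239×10⁶ = -8.82220×10⁶ K⁴, so P_net = -5.52×10⁻³ W — negative, meaning a net gain of 5.52×10⁻³ W.

Net gain ≈ 5.52×10⁻³ W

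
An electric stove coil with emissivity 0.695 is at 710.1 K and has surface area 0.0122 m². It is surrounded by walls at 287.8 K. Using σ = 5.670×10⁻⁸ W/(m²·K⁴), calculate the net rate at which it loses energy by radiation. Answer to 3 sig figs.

Area A = 0.0122 m².
Net radiated power P_net = εσA(T⁴ − T₀⁴) = 0.695×5.670×10⁻⁸×0.0122×(710.1⁴ − 287.8⁴).
T⁴ − T₀⁴ = 2.54260×10¹¹ − 6.86062×10⁹ = 2.47399×10¹¹ K⁴, so P_net = 119 W.

Net loss ≈ 119 W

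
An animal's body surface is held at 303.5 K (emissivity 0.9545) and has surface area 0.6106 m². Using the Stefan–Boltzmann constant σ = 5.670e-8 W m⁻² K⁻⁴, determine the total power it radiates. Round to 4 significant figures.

Area A = 0.6106 m².
P = εσAT⁴ = 0.9545 × 5.670×10⁻⁸ × 0.6106 × (303.5)⁴ = 280.4 W.

P ≈ 280.4 W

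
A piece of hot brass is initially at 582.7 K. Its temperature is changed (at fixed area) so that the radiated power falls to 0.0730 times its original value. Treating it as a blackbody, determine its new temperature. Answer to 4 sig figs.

T₂ ≈ 302.9 K

P ∝ T⁴, so T₂/T₁ = (P₂/P₁)^(1/4) = (0.0730)^(1/4) = 0.519793.
T₂ = 582.7 × 0.519793 = 302.9 K.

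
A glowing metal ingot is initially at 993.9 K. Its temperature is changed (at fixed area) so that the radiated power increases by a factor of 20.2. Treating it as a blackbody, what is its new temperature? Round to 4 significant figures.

T₂ ≈ 2107 K

P ∝ T⁴, so T₂/T₁ = (P₂/P₁)^(1/4) = (20.2)^(1/4) = 2.12001.
T₂ = 993.9 × 2.12001 = 2107 K.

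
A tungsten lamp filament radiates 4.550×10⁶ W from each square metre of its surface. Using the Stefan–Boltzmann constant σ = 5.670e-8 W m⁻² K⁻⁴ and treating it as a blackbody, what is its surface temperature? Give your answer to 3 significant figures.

I = σT⁴, so T = (I/σ)^(1/4) = (4.550×10⁶/(5.670×10⁻⁸))^(1/4) = 2.99×10³ K.

T ≈ 2.99×10³ K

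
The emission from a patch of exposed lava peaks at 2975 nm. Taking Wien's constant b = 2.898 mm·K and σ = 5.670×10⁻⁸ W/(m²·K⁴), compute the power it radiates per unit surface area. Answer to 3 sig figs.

Wien's law: T = b/λ_max = 2.898×10⁻³/2.975×10⁻⁶ = 974.118 K.
Then I = σT⁴ = 5.670×10⁻⁸×(974.118)⁴ = 5.11×10⁴ W/m².

I ≈ 5.11×10⁴ W/m²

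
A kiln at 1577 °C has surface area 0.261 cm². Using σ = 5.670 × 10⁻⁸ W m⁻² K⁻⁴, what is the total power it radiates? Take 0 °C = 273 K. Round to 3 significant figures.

P ≈ 17.3 W

T = 1577 °C + 273 = 1850 K.
Area A = 0.261 cm² = 2.61×10⁻⁵ m².
P = σAT⁴ = 5.670×10⁻⁸ × 2.61×10⁻⁵ × (1850)⁴ = 17.3 W.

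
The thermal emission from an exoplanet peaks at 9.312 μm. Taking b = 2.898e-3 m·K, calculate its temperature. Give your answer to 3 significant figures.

Wien's law gives T = b/λ_max = (2.898×10⁻³ m·K)/(9.312×10⁻⁶ m) = 311 K.

T ≈ 311 K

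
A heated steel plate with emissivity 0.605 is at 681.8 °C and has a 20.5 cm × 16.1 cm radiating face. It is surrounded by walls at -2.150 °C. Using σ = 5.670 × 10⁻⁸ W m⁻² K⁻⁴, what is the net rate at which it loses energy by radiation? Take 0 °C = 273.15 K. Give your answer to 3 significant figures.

T = 681.8 °C + 273.15 = 954.95 K.
Surroundings: T = -2.150 °C + 273.15 = 271.000 K.
Area A = 0.205 × 0.161 = 0.033005 m².
Net radiated power P_net = εσA(T⁴ − T₀⁴) = 0.605×5.670×10⁻⁸×0.033005×(954.95⁴ − 271.000⁴).
T⁴ − T₀⁴ = 8.31615×10¹¹ − 5.39358×10⁹ = 8.26221×10¹¹ K⁴, so P_net = 935 W.

Net loss ≈ 935 W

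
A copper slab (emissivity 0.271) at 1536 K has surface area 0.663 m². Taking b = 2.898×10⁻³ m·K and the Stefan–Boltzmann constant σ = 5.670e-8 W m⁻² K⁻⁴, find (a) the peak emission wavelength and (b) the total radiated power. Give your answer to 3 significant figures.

(a) λ_max = b/T = 2.898×10⁻³/1536 = 1.887×10⁻⁶ m = 1.89 μm.
Area A = 0.663 m².
(b) P = εσAT⁴ = 0.271×5.670×10⁻⁸×0.663×(1536)⁴ = 5.67×10⁴ W.

λ_max ≈ 1.89 μm; P ≈ 5.67×10⁴ W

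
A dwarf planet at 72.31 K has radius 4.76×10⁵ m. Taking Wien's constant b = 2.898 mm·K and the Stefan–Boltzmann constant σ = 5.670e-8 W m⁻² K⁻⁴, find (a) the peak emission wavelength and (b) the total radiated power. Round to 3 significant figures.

λ_max ≈ 40.1 μm; P ≈ 4.41×10¹² W

(a) λ_max = b/T = 2.898×10⁻³/72.31 = 4.008×10⁻⁵ m = 40.1 μm.
Surface area A = 4πR² = 4π(4.76×10⁵ m)² = 2.84724×10¹² m².
(b) P = σAT⁴ = 5.670×10⁻⁸×2.84724×10¹²×(72.31)⁴ = 4.41×10¹² W.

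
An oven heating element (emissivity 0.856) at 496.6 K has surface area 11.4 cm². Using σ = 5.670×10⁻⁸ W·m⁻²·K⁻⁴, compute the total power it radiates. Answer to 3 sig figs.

Area A = 11.4 cm² = 1.14×10⁻³ m².
P = εσAT⁴ = 0.856 × 5.670×10⁻⁸ × 1.14×10⁻³ × (496.6)⁴ = 3.37 W.

P ≈ 3.37 W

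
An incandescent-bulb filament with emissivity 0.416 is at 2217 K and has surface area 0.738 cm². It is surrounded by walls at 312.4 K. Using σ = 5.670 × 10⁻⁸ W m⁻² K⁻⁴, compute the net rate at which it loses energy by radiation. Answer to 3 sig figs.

Area A = 0.738 cm² = 7.38×10⁻⁵ m².
Net radiated power P_net = εσA(T⁴ − T₀⁴) = 0.416×5.670×10⁻⁸×7.38×10⁻⁵×(2217⁴ − 312.4⁴).
T⁴ − T₀⁴ = 2.41581×10¹³ − 9.52454×10⁹ = 2.41486×10¹³ K⁴, so P_net = 42.0 W.

Net loss ≈ 42.0 W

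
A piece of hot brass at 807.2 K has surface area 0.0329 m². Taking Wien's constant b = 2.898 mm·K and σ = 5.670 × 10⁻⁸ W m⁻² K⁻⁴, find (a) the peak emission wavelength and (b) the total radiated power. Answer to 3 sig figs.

(a) λ_max = b/T = 2.898×10⁻³/807.2 = 3.590×10⁻⁶ m = 3.59 μm.
Area A = 0.0329 m².
(b) P = σAT⁴ = 5.670×10⁻⁸×0.0329×(807.2)⁴ = 792 W.

λ_max ≈ 3.59 μm; P ≈ 792 W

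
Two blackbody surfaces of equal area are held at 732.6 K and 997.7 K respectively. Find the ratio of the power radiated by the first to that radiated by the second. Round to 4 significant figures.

With equal areas, P₁/P₂ = (T₁/T₂)⁴ = (732.6/997.7)⁴ = 0.2907.

P₁/P₂ ≈ 0.2907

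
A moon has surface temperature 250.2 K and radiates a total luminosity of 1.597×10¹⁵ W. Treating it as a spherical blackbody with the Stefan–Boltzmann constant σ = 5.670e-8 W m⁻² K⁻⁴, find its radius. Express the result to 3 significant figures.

L = 4πR²σT⁴ ⇒ R = √(L/(4πσT⁴)).
σT⁴ = 222.194 W/m², so R = √(1.597×10¹⁵/(4π×222.194)) = 7.56×10⁵ m.

R ≈ 7.56×10⁵ m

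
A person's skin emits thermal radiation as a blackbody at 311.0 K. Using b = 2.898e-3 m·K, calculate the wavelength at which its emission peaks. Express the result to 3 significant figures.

Wien's displacement law: λ_max = b/T = (2.898×10⁻³ m·K)/(311.0 K) = 9.318×10⁻⁶ m.
That is 9.32 μm, in the infrared range.

λ_max ≈ 9.32 μm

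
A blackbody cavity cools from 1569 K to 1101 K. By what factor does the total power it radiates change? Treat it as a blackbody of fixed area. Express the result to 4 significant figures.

P ∝ T⁴, so P₂/P₁ = (T₂/T₁)⁴ = (1101/1569)⁴ = (0.701721)⁴ = 0.2425.

P₂/P₁ ≈ 0.2425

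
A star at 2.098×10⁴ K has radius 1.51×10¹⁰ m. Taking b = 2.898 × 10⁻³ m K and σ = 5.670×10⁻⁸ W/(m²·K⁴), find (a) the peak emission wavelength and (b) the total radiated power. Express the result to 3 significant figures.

λ_max ≈ 138 nm; P ≈ 3.15×10³¹ W

(a) λ_max = b/T = 2.898×10⁻³/2.098×10⁴ = 1.381×10⁻⁷ m = 138 nm.
Surface area A = 4πR² = 4π(1.51×10¹⁰ m)² = 2.86526×10²¹ m².
(b) P = σAT⁴ = 5.670×10⁻⁸×2.86526×10²¹×(2.098×10⁴)⁴ = 3.15×10³¹ W.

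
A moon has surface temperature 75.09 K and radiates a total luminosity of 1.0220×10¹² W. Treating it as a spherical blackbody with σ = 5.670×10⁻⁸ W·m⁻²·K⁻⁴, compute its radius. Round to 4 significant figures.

L = 4πR²σT⁴ ⇒ R = √(L/(4πσT⁴)).
σT⁴ = 1.80265 W/m², so R = √(1.0220×10¹²/(4π×1.80265)) = 2.124×10⁵ m.

R ≈ 2.124×10⁵ m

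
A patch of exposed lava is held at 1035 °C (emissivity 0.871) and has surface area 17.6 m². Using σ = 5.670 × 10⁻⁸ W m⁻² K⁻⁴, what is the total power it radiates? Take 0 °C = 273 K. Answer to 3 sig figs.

T = 1035 °C + 273 = 1308 K.
Area A = 17.6 m².
P = εσAT⁴ = 0.871 × 5.670×10⁻⁸ × 17.6 × (1308)⁴ = 2.54×10⁶ W.

P ≈ 2.54×10⁶ W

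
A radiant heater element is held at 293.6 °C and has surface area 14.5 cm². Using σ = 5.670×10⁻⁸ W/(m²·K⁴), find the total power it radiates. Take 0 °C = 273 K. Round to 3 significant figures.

P ≈ 8.47 W

T = 293.6 °C + 273 = 566.6 K.
Area A = 14.5 cm² = 1.45×10⁻³ m².
P = σAT⁴ = 5.670×10⁻⁸ × 1.45×10⁻³ × (566.6)⁴ = 8.47 W.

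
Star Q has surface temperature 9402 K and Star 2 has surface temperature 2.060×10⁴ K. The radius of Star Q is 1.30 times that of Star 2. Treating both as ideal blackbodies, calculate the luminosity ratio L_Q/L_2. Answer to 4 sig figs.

L_Q/L_2 ≈ 0.07333

L ∝ R²T⁴, so L_Q/L_2 = (R_Q/R_2)²(T_Q/T_2)⁴ = (1.30)² × (9402/2.060×10⁴)⁴ = 1.69 × 0.0433922 = 0.07333.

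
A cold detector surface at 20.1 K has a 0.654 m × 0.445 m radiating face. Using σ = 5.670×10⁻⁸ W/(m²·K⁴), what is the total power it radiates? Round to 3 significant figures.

P ≈ 2.69×10⁻³ W

Area A = 0.654 × 0.445 = 0.29103 m².
P = σAT⁴ = 5.670×10⁻⁸ × 0.29103 × (20.1)⁴ = 2.69×10⁻³ W.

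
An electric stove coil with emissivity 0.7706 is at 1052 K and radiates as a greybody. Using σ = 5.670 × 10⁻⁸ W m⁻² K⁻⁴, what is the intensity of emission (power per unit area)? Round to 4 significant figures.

Stefan–Boltzmann: I = εσT⁴ = 0.7706 × 5.670×10⁻⁸ × (1052)⁴ = 5.351×10⁴ W/m².

I ≈ 5.351×10⁴ W/m²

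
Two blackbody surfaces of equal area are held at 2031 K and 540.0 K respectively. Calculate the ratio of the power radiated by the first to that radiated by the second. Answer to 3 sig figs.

P₁/P₂ ≈ 200

With equal areas, P₁/P₂ = (T₁/T₂)⁴ = (2031/540.0)⁴ = 200.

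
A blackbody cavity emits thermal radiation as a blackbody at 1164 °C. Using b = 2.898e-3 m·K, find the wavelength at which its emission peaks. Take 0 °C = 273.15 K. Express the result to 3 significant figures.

T = 1164 °C + 273.15 = 1437.15 K.
Wien's displacement law: λ_max = b/T = (2.898×10⁻³ m·K)/(1437.15 K) = 2.016×10⁻⁶ m.
That is 2.02 μm, in the infrared range.

λ_max ≈ 2.02 μm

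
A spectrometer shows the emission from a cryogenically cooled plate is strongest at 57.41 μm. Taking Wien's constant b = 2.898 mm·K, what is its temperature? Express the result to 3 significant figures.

T ≈ 50.5 K

Wien's law gives T = b/λ_max = (2.898×10⁻³ m·K)/(5.741×10⁻⁵ m) = 50.5 K.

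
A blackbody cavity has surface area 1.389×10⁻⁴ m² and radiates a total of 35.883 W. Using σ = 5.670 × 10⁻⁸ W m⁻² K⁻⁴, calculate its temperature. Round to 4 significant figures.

T ≈ 1461 K

Area A = 1.389×10⁻⁴ m².
P = σAT⁴ ⇒ T = (P/(σA))^(1/4) = (35.883/(5.670×10⁻⁸×1.389×10⁻⁴))^(1/4) = 1461 K.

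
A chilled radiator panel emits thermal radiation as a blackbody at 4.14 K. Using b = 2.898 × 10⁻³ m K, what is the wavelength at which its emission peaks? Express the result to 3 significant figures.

λ_max ≈ 7.00×10⁻⁴ m

Wien's displacement law: λ_max = b/T = (2.898×10⁻³ m·K)/(4.14 K) = 7.000×10⁻⁴ m.
That is 7.00×10⁻⁴ m, in the infrared range.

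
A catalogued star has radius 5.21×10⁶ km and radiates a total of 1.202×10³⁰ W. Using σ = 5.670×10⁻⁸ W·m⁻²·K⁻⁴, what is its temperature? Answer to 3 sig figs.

Surface area A = 4πR² = 4π(5.21×10⁹ m)² = 3.41103×10²⁰ m².
P = σAT⁴ ⇒ T = (P/(σA))^(1/4) = (1.202×10³⁰/(5.670×10⁻⁸×3.41103×10²⁰))^(1/4) = 1.58×10⁴ K.

T ≈ 1.58×10⁴ K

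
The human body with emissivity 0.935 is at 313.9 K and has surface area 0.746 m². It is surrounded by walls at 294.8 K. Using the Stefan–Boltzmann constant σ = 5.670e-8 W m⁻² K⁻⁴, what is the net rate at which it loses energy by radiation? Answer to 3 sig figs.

Net loss ≈ 85.3 W

Area A = 0.746 m².
Net radiated power P_net = εσA(T⁴ − T₀⁴) = 0.935×5.670×10⁻⁸×0.746×(313.9⁴ − 294.8⁴).
T⁴ − T₀⁴ = 9.70879×10⁹ − 7.55283×10⁹ = 2.15596×10⁹ K⁴, so P_net = 85.3 W.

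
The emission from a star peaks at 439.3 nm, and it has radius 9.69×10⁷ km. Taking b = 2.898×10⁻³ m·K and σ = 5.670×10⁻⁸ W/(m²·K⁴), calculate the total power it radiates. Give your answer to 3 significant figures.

Wien's law: T = b/λ_max = 2.898×10⁻³/4.393×10⁻⁷ = 6596.86 K.
Surface area A = 4πR² = 4π(9.69×10¹⁰ m)² = 1.17993×10²³ m².
Then P = σAT⁴ = 5.670×10⁻⁸×1.17993×10²³×(6596.86)⁴ = 1.27×10³¹ W.

P ≈ 1.27×10³¹ W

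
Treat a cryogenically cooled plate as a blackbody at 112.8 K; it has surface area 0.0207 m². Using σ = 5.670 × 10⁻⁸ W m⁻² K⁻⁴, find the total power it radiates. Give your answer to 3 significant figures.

Area A = 0.0207 m².
P = σAT⁴ = 5.670×10⁻⁸ × 0.0207 × (112.8)⁴ = 0.190 W.

P ≈ 0.190 W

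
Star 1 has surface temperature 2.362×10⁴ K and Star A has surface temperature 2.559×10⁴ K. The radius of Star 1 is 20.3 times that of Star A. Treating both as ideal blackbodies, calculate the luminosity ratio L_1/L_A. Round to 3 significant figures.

L ∝ R²T⁴, so L_1/L_A = (R_1/R_A)²(T_1/T_A)⁴ = (20.3)² × (2.362×10⁴/2.559×10⁴)⁴ = 412.09 × 0.725836 = 299.

L_1/L_A ≈ 299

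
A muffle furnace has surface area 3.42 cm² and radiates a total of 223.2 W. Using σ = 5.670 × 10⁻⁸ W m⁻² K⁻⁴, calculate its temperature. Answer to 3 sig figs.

Area A = 3.42 cm² = 3.42×10⁻⁴ m².
P = σAT⁴ ⇒ T = (P/(σA))^(1/4) = (223.2/(5.670×10⁻⁸×3.42×10⁻⁴))^(1/4) = 1.84×10³ K.

T ≈ 1.84×10³ K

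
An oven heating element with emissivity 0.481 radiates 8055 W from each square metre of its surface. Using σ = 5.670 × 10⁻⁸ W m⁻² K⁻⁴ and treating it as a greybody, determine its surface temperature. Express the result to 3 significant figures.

I = εσT⁴, so T = (I/εσ)^(1/4) = (8055/(0.481×5.670×10⁻⁸))^(1/4) = 737 K.

T ≈ 737 K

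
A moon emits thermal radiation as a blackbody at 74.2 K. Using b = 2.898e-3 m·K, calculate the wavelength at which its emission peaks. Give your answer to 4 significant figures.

Wien's displacement law: λ_max = b/T = (2.898×10⁻³ m·K)/(74.2 K) = 3.9057×10⁻⁵ m.
That is 39.06 μm, in the infrared range.

λ_max ≈ 39.06 μm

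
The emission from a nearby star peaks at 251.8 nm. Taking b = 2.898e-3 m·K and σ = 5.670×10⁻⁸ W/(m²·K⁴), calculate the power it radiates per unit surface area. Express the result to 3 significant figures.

Wien's law: T = b/λ_max = 2.898×10⁻³/2.518×10⁻⁷ = 11509.1 K.
Then I = σT⁴ = 5.670×10⁻⁸×(11509.1)⁴ = 9.95×10⁸ W/m².

I ≈ 9.95×10⁸ W/m²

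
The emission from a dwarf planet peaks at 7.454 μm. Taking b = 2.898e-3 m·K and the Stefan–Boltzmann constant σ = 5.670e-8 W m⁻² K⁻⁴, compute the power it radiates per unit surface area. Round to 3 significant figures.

Wien's law: T = b/λ_max = 2.898×10⁻³/7.454×10⁻⁶ = 388.785 K.
Then I = σT⁴ = 5.670×10⁻⁸×(388.785)⁴ = 1.30×10³ W/m².

I ≈ 1.30×10³ W/m²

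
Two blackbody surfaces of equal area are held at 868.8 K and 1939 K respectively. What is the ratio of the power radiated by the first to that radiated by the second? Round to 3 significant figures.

With equal areas, P₁/P₂ = (T₁/T₂)⁴ = (868.8/1939)⁴ = 0.0403.

P₁/P₂ ≈ 0.0403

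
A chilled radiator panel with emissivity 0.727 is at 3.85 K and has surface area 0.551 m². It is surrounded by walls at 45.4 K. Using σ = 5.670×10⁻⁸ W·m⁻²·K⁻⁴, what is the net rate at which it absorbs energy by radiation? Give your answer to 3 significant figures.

Area A = 0.551 m².
Net radiated power P_net = εσA(T⁴ − T₀⁴) = 0.727×5.670×10⁻⁸×0.551×(3.85⁴ − 45.4⁴).
T⁴ − T₀⁴ = 219.707 − 4.24838×10⁶ = -4.24816×10⁶ K⁴, so P_net = -0.0965 W — negative, meaning a net gain of 0.0965 W.

Net gain ≈ 0.0965 W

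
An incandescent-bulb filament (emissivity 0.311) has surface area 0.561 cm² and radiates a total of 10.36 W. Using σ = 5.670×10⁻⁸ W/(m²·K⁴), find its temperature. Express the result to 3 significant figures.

T ≈ 1.80×10³ K

Area A = 0.561 cm² = 5.61×10⁻⁵ m².
P = εσAT⁴ ⇒ T = (P/(εσA))^(1/4) = (10.36/(0.311×5.670×10⁻⁸×5.61×10⁻⁵))^(1/4) = 1.80×10³ K.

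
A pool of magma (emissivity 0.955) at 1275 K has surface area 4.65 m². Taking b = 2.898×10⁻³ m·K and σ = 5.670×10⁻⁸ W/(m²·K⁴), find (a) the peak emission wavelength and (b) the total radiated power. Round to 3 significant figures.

λ_max ≈ 2.27 μm; P ≈ 6.65×10⁵ W

(a) λ_max = b/T = 2.898×10⁻³/1275 = 2.273×10⁻⁶ m = 2.27 μm.
Area A = 4.65 m².
(b) P = εσAT⁴ = 0.955×5.670×10⁻⁸×4.65×(1275)⁴ = 6.65×10⁵ W.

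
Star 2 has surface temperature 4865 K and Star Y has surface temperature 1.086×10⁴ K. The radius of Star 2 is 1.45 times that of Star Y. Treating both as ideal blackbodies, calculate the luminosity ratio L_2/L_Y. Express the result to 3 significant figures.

L_2/L_Y ≈ 0.0847

L ∝ R²T⁴, so L_2/L_Y = (R_2/R_Y)²(T_2/T_Y)⁴ = (1.45)² × (4865/1.086×10⁴)⁴ = 2.1025 × 0.0402728 = 0.0847.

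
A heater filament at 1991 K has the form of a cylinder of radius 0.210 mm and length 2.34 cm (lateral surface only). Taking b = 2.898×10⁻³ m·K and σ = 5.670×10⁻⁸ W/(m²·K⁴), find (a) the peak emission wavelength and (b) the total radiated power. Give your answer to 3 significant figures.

λ_max ≈ 1.46 μm; P ≈ 27.5 W

(a) λ_max = b/T = 2.898×10⁻³/1991 = 1.456×10⁻⁶ m = 1.46 μm.
Lateral area A = 2πrL = 2π×2.10×10⁻⁴×0.0234 = 3.08756×10⁻⁵ m².
(b) P = σAT⁴ = 5.670×10⁻⁸×3.08756×10⁻⁵×(1991)⁴ = 27.5 W.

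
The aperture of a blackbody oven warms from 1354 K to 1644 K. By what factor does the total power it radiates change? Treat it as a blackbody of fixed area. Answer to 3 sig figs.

P₂/P₁ ≈ 2.17

P ∝ T⁴, so P₂/P₁ = (T₂/T₁)⁴ = (1644/1354)⁴ = (1.21418)⁴ = 2.17.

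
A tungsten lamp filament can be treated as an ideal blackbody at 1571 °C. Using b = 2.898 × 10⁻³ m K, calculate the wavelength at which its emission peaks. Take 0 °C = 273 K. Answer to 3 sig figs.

λ_max ≈ 1.57 μm

T = 1571 °C + 273 = 1844 K.
Wien's displacement law: λ_max = b/T = (2.898×10⁻³ m·K)/(1844 K) = 1.572×10⁻⁶ m.
That is 1.57 μm, in the infrared range.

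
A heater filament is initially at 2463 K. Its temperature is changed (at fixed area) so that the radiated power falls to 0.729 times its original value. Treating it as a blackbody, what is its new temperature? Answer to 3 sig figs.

T₂ ≈ 2.28×10³ K

P ∝ T⁴, so T₂/T₁ = (P₂/P₁)^(1/4) = (0.729)^(1/4) = 0.924021.
T₂ = 2463 × 0.924021 = 2.28×10³ K.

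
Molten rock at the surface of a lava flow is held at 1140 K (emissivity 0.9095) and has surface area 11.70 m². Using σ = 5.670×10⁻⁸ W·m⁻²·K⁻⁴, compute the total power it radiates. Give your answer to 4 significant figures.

P ≈ 1.019×10⁶ W

Area A = 11.70 m².
P = εσAT⁴ = 0.9095 × 5.670×10⁻⁸ × 11.70 × (1140)⁴ = 1.019×10⁶ W.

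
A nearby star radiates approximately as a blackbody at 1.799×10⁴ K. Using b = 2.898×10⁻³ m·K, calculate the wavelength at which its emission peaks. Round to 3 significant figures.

λ_max ≈ 161 nm

Wien's displacement law: λ_max = b/T = (2.898×10⁻³ m·K)/(1.799×10⁴ K) = 1.611×10⁻⁷ m.
That is 161 nm, in the ultraviolet range.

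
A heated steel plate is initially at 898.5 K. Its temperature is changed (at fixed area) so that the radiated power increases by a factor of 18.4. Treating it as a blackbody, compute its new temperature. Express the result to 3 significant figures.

T₂ ≈ 1.86×10³ K

P ∝ T⁴, so T₂/T₁ = (P₂/P₁)^(1/4) = (18.4)^(1/4) = 2.07112.
T₂ = 898.5 × 2.07112 = 1.86×10³ K.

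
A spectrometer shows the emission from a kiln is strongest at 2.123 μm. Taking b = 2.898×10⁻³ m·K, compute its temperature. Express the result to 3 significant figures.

Wien's law gives T = b/λ_max = (2.898×10⁻³ m·K)/(2.123×10⁻⁶ m) = 1.37×10³ K.

T ≈ 1.37×10³ K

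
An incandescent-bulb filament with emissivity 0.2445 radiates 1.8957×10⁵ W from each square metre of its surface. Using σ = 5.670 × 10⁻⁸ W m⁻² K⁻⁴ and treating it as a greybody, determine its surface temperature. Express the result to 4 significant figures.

T ≈ 1923 K

I = εσT⁴, so T = (I/εσ)^(1/4) = (1.8957×10⁵/(0.2445×5.670×10⁻⁸))^(1/4) = 1923 K.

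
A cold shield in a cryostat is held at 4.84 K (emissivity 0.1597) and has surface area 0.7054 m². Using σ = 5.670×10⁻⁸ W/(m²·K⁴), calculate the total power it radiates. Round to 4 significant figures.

P ≈ 3.505×10⁻⁶ W

Area A = 0.7054 m².
P = εσAT⁴ = 0.1597 × 5.670×10⁻⁸ × 0.7054 × (4.84)⁴ = 3.505×10⁻⁶ W.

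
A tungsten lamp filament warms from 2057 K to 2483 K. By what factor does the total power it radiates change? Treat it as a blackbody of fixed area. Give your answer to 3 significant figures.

P₂/P₁ ≈ 2.12

P ∝ T⁴, so P₂/P₁ = (T₂/T₁)⁴ = (2483/2057)⁴ = (1.20710)⁴ = 2.12.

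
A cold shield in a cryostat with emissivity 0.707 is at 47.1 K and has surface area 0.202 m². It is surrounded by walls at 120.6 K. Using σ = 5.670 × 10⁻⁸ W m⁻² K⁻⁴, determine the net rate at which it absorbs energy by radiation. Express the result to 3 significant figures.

Net gain ≈ 1.67 W

Area A = 0.202 m².
Net radiated power P_net = εσA(T⁴ − T₀⁴) = 0.707×5.670×10⁻⁸×0.202×(47.1⁴ − 120.6⁴).
T⁴ − T₀⁴ = 4.92134×10⁶ − 2.11538×10⁸ = -2.06617×10⁸ K⁴, so P_net = -1.67 W — negative, meaning a net gain of 1.67 W.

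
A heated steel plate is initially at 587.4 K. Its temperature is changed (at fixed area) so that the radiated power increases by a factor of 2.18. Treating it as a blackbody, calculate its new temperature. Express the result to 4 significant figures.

P ∝ T⁴, so T₂/T₁ = (P₂/P₁)^(1/4) = (2.18)^(1/4) = 1.21511.
T₂ = 587.4 × 1.21511 = 713.8 K.

T₂ ≈ 713.8 K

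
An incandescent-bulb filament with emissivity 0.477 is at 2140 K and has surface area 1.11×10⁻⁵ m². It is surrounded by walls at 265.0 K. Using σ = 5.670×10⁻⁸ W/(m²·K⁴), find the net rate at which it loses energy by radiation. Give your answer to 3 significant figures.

Area A = 1.11×10⁻⁵ m².
Net radiated power P_net = εσA(T⁴ − T₀⁴) = 0.477×5.670×10⁻⁸×1.11×10⁻⁵×(2140⁴ − 265.0⁴).
T⁴ − T₀⁴ = 2.09727×10¹³ − 4.93155×10⁹ = 2.09678×10¹³ K⁴, so P_net = 6.29 W.

Net loss ≈ 6.29 W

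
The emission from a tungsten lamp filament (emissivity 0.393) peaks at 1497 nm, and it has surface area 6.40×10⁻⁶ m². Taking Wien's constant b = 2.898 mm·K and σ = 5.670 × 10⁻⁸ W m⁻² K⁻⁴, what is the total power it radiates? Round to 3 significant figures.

P ≈ 2.00 W

Wien's law: T = b/λ_max = 2.898×10⁻³/1.497×10⁻⁶ = 1935.87 K.
Area A = 6.40×10⁻⁶ m².
Then P = εσAT⁴ = 0.393×5.670×10⁻⁸×6.40×10⁻⁶×(1935.87)⁴ = 2.00 W.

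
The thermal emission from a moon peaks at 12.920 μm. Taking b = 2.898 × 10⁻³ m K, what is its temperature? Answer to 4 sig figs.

T ≈ 224.3 K

Wien's law gives T = b/λ_max = (2.898×10⁻³ m·K)/(1.2920×10⁻⁵ m) = 224.3 K.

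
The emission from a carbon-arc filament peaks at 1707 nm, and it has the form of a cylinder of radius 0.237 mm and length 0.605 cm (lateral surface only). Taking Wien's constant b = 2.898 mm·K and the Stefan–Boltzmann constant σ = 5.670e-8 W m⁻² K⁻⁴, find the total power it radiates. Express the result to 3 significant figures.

P ≈ 4.24 W

Wien's law: T = b/λ_max = 2.898×10⁻³/1.707×10⁻⁶ = 1697.72 K.
Lateral area A = 2πrL = 2π×2.37×10⁻⁴×6.05×10⁻³ = 9.00915×10⁻⁶ m².
Then P = σAT⁴ = 5.670×10⁻⁸×9.00915×10⁻⁶×(1697.72)⁴ = 4.24 W.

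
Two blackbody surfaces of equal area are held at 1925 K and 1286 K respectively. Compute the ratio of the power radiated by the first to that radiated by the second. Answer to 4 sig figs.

With equal areas, P₁/P₂ = (T₁/T₂)⁴ = (1925/1286)⁴ = 5.021.

P₁/P₂ ≈ 5.021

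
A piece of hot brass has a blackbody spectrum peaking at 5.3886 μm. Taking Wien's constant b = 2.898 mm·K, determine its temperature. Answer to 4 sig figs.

Wien's law gives T = b/λ_max = (2.898×10⁻³ m·K)/(5.3886×10⁻⁶ m) = 537.8 K.

T ≈ 537.8 K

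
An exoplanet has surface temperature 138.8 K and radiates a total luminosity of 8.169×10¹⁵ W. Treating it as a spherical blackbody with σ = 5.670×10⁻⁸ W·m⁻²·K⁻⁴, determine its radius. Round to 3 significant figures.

L = 4πR²σT⁴ ⇒ R = √(L/(4πσT⁴)).
σT⁴ = 21.0446 W/m², so R = √(8.169×10¹⁵/(4π×21.0446)) = 5.56×10⁶ m.

R ≈ 5.56×10⁶ m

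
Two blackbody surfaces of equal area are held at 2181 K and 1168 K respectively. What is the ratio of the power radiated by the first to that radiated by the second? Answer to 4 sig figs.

With equal areas, P₁/P₂ = (T₁/T₂)⁴ = (2181/1168)⁴ = 12.16.

P₁/P₂ ≈ 12.16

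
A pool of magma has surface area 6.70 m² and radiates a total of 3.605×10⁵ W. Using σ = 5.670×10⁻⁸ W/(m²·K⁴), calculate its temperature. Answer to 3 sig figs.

T ≈ 987 K

Area A = 6.70 m².
P = σAT⁴ ⇒ T = (P/(σA))^(1/4) = (3.605×10⁵/(5.670×10⁻⁸×6.70))^(1/4) = 987 K.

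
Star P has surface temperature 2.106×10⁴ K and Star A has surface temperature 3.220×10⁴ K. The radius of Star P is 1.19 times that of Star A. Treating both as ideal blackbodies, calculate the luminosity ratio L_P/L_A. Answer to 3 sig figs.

L_P/L_A ≈ 0.259

L ∝ R²T⁴, so L_P/L_A = (R_P/R_A)²(T_P/T_A)⁴ = (1.19)² × (2.106×10⁴/3.220×10⁴)⁴ = 1.4161 × 0.182983 = 0.259.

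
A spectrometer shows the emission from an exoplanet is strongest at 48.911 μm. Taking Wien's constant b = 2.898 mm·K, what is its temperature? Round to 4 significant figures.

Wien's law gives T = b/λ_max = (2.898×10⁻³ m·K)/(4.8911×10⁻⁵ m) = 59.25 K.

T ≈ 59.25 K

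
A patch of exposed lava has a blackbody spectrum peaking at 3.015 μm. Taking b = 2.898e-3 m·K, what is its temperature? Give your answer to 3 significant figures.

T ≈ 961 K

Wien's law gives T = b/λ_max = (2.898×10⁻³ m·K)/(3.015×10⁻⁶ m) = 961 K.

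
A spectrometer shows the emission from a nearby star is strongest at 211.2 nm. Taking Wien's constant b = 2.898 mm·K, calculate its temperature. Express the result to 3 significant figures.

T ≈ 1.37×10⁴ K

Wien's law gives T = b/λ_max = (2.898×10⁻³ m·K)/(2.112×10⁻⁷ m) = 1.37×10⁴ K.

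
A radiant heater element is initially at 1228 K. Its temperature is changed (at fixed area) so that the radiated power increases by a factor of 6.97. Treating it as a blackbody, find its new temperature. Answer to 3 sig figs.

P ∝ T⁴, so T₂/T₁ = (P₂/P₁)^(1/4) = (6.97)^(1/4) = 1.62483.
T₂ = 1228 × 1.62483 = 2.00×10³ K.

T₂ ≈ 2.00×10³ K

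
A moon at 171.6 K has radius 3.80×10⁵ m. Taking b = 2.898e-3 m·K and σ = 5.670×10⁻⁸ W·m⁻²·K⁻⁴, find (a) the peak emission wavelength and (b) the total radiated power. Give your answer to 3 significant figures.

λ_max ≈ 16.9 μm; P ≈ 8.92×10¹³ W

(a) λ_max = b/T = 2.898×10⁻³/171.6 = 1.689×10⁻⁵ m = 16.9 μm.
Surface area A = 4πR² = 4π(3.80×10⁵ m)² = 1.81458×10¹² m².
(b) P = σAT⁴ = 5.670×10⁻⁸×1.81458×10¹²×(171.6)⁴ = 8.92×10¹³ W.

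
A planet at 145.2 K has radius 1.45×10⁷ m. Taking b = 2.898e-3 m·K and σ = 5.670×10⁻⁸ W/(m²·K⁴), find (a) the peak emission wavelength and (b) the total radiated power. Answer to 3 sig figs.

λ_max ≈ 20.0 μm; P ≈ 6.66×10¹⁶ W

(a) λ_max = b/T = 2.898×10⁻³/145.2 = 1.996×10⁻⁵ m = 20.0 μm.
Surface area A = 4πR² = 4π(1.45×10⁷ m)² = 2.64208×10¹⁵ m².
(b) P = σAT⁴ = 5.670×10⁻⁸×2.64208×10¹⁵×(145.2)⁴ = 6.66×10¹⁶ W.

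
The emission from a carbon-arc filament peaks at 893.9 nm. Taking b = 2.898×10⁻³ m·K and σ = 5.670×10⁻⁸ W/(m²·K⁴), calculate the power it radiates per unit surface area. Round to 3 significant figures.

Wien's law: T = b/λ_max = 2.898×10⁻³/8.939×10⁻⁷ = 3241.97 K.
Then I = σT⁴ = 5.670×10⁻⁸×(3241.97)⁴ = 6.26×10⁶ W/m².

I ≈ 6.26×10⁶ W/m²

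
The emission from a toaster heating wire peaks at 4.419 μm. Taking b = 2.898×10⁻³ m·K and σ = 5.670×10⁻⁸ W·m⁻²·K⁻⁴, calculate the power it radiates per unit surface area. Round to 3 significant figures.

Wien's law: T = b/λ_max = 2.898×10⁻³/4.419×10⁻⁶ = 655.804 K.
Then I = σT⁴ = 5.670×10⁻⁸×(655.804)⁴ = 1.05×10⁴ W/m².

I ≈ 1.05×10⁴ W/m²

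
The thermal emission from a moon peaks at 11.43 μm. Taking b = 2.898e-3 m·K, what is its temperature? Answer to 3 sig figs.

Wien's law gives T = b/λ_max = (2.898×10⁻³ m·K)/(1.143×10⁻⁵ m) = 254 K.

T ≈ 254 K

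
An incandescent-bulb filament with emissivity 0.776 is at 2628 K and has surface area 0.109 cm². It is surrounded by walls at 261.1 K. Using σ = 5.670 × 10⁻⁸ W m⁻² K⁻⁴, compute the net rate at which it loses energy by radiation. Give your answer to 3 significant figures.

Area A = 0.109 cm² = 1.09×10⁻⁵ m².
Net radiated power P_net = εσA(T⁴ − T₀⁴) = 0.776×5.670×10⁻⁸×1.09×10⁻⁵×(2628⁴ − 261.1⁴).
T⁴ − T₀⁴ = 4.76981×10¹³ − 4.64759×10⁹ = 4.76935×10¹³ K⁴, so P_net = 22.9 W.

Net loss ≈ 22.9 W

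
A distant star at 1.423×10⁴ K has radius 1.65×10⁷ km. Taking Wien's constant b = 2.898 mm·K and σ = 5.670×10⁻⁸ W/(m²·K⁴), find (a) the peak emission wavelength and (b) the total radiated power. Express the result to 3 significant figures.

(a) λ_max = b/T = 2.898×10⁻³/1.423×10⁴ = 2.037×10⁻⁷ m = 204 nm.
Surface area A = 4πR² = 4π(1.65×10¹⁰ m)² = 3.42119×10²¹ m².
(b) P = σAT⁴ = 5.670×10⁻⁸×3.42119×10²¹×(1.423×10⁴)⁴ = 7.95×10³⁰ W.

λ_max ≈ 204 nm; P ≈ 7.95×10³⁰ W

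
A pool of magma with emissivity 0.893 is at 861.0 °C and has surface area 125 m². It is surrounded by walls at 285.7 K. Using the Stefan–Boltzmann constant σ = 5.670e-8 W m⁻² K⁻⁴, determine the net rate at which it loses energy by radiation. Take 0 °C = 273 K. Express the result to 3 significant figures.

Net loss ≈ 1.04×10⁷ W

T = 861.0 °C + 273 = 1134.0 K.
Area A = 125 m².
Net radiated power P_net = εσA(T⁴ − T₀⁴) = 0.893×5.670×10⁻⁸×125×(1134.0⁴ − 285.7⁴).
T⁴ − T₀⁴ = 1.65368×10¹² − 6.66256×10⁹ = 1.64702×10¹² K⁴, so P_net = 1.04×10⁷ W.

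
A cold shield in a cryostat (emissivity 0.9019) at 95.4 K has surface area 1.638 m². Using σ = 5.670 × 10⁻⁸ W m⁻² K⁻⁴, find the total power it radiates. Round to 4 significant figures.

P ≈ 6.938 W

Area A = 1.638 m².
P = εσAT⁴ = 0.9019 × 5.670×10⁻⁸ × 1.638 × (95.4)⁴ = 6.938 W.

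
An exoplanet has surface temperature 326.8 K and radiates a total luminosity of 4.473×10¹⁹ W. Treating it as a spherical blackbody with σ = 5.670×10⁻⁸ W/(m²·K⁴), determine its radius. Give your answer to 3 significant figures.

L = 4πR²σT⁴ ⇒ R = √(L/(4πσT⁴)).
σT⁴ = 646.712 W/m², so R = √(4.473×10¹⁹/(4π×646.712)) = 7.42×10⁷ m.

R ≈ 7.42×10⁷ m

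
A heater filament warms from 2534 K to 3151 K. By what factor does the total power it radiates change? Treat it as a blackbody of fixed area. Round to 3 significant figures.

P ∝ T⁴, so P₂/P₁ = (T₂/T₁)⁴ = (3151/2534)⁴ = (1.24349)⁴ = 2.39.

P₂/P₁ ≈ 2.39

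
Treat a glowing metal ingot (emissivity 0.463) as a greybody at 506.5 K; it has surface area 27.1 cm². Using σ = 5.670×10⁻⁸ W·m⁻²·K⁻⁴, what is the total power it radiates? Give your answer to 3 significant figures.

P ≈ 4.68 W

Area A = 27.1 cm² = 2.71×10⁻³ m².
P = εσAT⁴ = 0.463 × 5.670×10⁻⁸ × 2.71×10⁻³ × (506.5)⁴ = 4.68 W.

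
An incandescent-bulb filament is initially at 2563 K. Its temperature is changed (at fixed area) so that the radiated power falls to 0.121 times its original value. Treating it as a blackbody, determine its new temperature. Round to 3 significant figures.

P ∝ T⁴, so T₂/T₁ = (P₂/P₁)^(1/4) = (0.121)^(1/4) = 0.589789.
T₂ = 2563 × 0.589789 = 1.51×10³ K.

T₂ ≈ 1.51×10³ K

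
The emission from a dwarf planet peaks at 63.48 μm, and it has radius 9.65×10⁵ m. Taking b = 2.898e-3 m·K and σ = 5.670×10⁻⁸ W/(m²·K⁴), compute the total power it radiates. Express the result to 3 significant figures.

Wien's law: T = b/λ_max = 2.898×10⁻³/6.348×10⁻⁵ = 45.6522 K.
Surface area A = 4πR² = 4π(9.65×10⁵ m)² = 1.17021×10¹³ m².
Then P = σAT⁴ = 5.670×10⁻⁸×1.17021×10¹³×(45.6522)⁴ = 2.88×10¹² W.

P ≈ 2.88×10¹² W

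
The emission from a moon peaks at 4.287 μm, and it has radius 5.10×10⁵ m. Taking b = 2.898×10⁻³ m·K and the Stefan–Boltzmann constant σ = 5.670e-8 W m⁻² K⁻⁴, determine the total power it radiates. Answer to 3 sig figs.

Wien's law: T = b/λ_max = 2.898×10⁻³/4.287×10⁻⁶ = 675.997 K.
Surface area A = 4πR² = 4π(5.10×10⁵ m)² = 3.26851×10¹² m².
Then P = σAT⁴ = 5.670×10⁻⁸×3.26851×10¹²×(675.997)⁴ = 3.87×10¹⁶ W.

P ≈ 3.87×10¹⁶ W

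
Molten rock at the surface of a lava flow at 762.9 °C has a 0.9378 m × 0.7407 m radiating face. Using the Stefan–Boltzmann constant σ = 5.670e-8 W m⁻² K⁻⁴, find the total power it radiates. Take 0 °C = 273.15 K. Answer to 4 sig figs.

P ≈ 4.538×10⁴ W

T = 762.9 °C + 273.15 = 1036.05 K.
Area A = 0.9378 × 0.7407 = 0.694628 m².
P = σAT⁴ = 5.670×10⁻⁸ × 0.694628 × (1036.05)⁴ = 4.538×10⁴ W.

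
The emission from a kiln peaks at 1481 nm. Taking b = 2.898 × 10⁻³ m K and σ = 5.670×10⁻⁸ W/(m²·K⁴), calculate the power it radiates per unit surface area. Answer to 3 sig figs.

Wien's law: T = b/λ_max = 2.898×10⁻³/1.481×10⁻⁶ = 1956.79 K.
Then I = σT⁴ = 5.670×10⁻⁸×(1956.79)⁴ = 8.31×10⁵ W/m².

I ≈ 8.31×10⁵ W/m²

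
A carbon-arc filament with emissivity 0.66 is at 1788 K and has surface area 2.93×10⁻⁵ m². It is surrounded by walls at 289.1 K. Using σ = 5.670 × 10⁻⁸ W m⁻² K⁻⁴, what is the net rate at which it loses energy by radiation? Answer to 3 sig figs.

Area A = 2.93×10⁻⁵ m².
Net radiated power P_net = εσA(T⁴ − T₀⁴) = 0.66×5.670×10⁻⁸×2.93×10⁻⁵×(1788⁴ − 289.1⁴).
T⁴ − T₀⁴ = 1.02205×10¹³ − 6.98542×10⁹ = 1.02135×10¹³ K⁴, so P_net = 11.2 W.

Net loss ≈ 11.2 W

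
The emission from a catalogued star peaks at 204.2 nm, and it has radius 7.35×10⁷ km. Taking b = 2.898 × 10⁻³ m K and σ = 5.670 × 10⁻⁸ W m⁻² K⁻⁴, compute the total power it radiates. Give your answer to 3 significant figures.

P ≈ 1.56×10³² W

Wien's law: T = b/λ_max = 2.898×10⁻³/2.042×10⁻⁷ = 14192.0 K.
Surface area A = 4πR² = 4π(7.35×10¹⁰ m)² = 6.78867×10²² m².
Then P = σAT⁴ = 5.670×10⁻⁸×6.78867×10²²×(14192.0)⁴ = 1.56×10³² W.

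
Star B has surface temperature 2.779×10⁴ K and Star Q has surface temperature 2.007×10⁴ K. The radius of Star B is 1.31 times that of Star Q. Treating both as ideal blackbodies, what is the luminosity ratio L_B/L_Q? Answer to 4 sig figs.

L ∝ R²T⁴, so L_B/L_Q = (R_B/R_Q)²(T_B/T_Q)⁴ = (1.31)² × (2.779×10⁴/2.007×10⁴)⁴ = 1.7161 × 3.67591 = 6.308.

L_B/L_Q ≈ 6.308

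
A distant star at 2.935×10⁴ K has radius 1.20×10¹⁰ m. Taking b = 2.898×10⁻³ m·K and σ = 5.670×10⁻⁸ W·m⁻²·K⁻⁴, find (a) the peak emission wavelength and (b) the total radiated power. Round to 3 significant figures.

(a) λ_max = b/T = 2.898×10⁻³/2.935×10⁴ = 9.874×10⁻⁸ m = 98.7 nm.
Surface area A = 4πR² = 4π(1.20×10¹⁰ m)² = 1.80956×10²¹ m².
(b) P = σAT⁴ = 5.670×10⁻⁸×1.80956×10²¹×(2.935×10⁴)⁴ = 7.61×10³¹ W.

λ_max ≈ 98.7 nm; P ≈ 7.61×10³¹ W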